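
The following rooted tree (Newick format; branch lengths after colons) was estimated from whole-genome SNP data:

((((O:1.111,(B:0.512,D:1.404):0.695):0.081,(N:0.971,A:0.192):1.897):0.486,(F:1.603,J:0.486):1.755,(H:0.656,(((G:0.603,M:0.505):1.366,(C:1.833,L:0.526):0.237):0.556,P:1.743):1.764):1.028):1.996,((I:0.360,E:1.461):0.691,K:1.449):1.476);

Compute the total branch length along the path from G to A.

The path runs G → … → MRCA → … → A; the MRCA is the node subtending (((O,(B,D)),(N,A)),(F,J),(H,(((G,M),(C,L)),P))).
Branch lengths along that path: 0.603 + 1.366 + 0.556 + 1.764 + 1.028 + 0.486 + 1.897 + 0.192 = 7.892.

7.892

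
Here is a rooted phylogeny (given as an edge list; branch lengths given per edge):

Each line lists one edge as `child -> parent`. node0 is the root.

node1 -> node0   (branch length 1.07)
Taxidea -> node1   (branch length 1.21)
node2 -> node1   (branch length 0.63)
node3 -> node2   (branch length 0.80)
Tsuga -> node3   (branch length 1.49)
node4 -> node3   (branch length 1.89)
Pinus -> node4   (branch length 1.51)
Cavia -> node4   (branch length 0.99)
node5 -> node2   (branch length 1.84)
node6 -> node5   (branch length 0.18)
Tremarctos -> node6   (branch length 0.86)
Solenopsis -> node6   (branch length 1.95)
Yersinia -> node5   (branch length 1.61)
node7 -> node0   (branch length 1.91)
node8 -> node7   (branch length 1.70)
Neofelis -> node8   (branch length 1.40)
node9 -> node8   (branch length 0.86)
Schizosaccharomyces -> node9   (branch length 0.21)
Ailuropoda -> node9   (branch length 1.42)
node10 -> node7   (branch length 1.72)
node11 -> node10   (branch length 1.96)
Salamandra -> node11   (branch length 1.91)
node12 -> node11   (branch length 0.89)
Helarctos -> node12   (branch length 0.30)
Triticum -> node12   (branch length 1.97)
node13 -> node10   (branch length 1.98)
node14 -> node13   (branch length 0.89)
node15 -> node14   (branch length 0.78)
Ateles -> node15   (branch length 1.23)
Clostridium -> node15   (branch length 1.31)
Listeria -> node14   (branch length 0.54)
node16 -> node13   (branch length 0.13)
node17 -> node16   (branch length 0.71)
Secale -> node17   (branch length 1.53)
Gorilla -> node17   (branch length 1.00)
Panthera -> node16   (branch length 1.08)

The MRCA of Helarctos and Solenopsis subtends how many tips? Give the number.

19

The MRCA of Helarctos and Solenopsis is the root, so the clade is the entire tree.
That clade contains 19 terminal taxa: Ailuropoda, Ateles, Cavia, Clostridium, Gorilla, Helarctos, Listeria, Neofelis, Panthera, Pinus, Salamandra, Schizosaccharomyces, Secale, Solenopsis, Taxidea, Tremarctos, Triticum, Tsuga, Yersinia.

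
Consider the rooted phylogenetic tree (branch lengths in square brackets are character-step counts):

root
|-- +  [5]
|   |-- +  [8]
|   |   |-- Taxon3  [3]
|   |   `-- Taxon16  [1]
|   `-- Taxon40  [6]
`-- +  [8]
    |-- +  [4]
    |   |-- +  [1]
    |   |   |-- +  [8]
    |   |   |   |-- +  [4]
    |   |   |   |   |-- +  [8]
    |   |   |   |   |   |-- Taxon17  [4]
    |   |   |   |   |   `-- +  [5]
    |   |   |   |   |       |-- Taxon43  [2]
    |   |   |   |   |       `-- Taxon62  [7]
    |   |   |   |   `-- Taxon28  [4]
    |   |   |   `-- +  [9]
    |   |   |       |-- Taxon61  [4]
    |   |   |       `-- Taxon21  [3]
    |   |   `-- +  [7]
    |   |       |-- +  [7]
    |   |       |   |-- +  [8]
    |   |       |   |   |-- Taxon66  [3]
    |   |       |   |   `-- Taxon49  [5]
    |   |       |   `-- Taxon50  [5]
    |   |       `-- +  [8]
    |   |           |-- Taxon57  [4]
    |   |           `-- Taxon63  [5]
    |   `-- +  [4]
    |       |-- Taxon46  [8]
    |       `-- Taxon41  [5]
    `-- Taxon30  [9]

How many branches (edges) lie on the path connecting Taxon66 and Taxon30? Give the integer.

7

The MRCA of Taxon66 and Taxon30 is the node subtending ((((((Taxon17,(Taxon43,Taxon62)),Taxon28),(Taxon61,Taxon21)),(((Taxon66,Taxon49),Taxon50),(Taxon57,Taxon63))),(Taxon46,Taxon41)),Taxon30).
From Taxon66 up to that node: 6 branches. From Taxon30 up to the same node: 1 branch. Total: 6 + 1 = 7.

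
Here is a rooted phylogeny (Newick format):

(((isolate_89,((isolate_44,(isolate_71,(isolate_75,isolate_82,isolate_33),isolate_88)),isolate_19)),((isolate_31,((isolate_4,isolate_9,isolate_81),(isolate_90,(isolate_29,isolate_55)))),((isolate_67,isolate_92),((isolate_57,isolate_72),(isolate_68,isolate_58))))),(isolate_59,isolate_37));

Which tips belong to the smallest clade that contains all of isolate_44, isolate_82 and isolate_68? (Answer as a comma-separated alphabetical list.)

Tracing isolate_44: it sits inside (isolate_44,(isolate_71,(isolate_75,isolate_82,isolate_33),isolate_88)).
Tracing isolate_82: it sits inside (isolate_75,isolate_82,isolate_33).
Tracing isolate_68: it sits inside (isolate_68,isolate_58).
The smallest clade enclosing all 3 is ((isolate_89,((isolate_44,(isolate_71,(isolate_75,isolate_82,isolate_33),isolate_88)),isolate_19)),((isolate_31,((isolate_4,isolate_9,isolate_81),(isolate_90,(isolate_29,isolate_55)))),((isolate_67,isolate_92),((isolate_57,isolate_72),(isolate_68,isolate_58))))); the answer is its 21 terminal taxa in alphabetical order.

isolate_19, isolate_29, isolate_31, isolate_33, isolate_4, isolate_44, isolate_55, isolate_57, isolate_58, isolate_67, isolate_68, isolate_71, isolate_72, isolate_75, isolate_81, isolate_82, isolate_88, isolate_89, isolate_9, isolate_90, isolate_92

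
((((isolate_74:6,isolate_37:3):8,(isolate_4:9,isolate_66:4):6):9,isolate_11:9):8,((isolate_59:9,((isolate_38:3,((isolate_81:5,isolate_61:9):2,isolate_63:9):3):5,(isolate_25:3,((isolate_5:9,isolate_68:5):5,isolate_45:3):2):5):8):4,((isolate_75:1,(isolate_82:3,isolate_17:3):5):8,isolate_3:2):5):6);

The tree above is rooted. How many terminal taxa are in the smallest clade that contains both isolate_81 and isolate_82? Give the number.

13

The MRCA of isolate_81 and isolate_82 is the node subtending ((isolate_59,((isolate_38,((isolate_81,isolate_61),isolate_63)),(isolate_25,((isolate_5,isolate_68),isolate_45)))),((isolate_75,(isolate_82,isolate_17)),isolate_3)).
That clade contains 13 terminal taxa: isolate_17, isolate_25, isolate_3, isolate_38, isolate_45, isolate_5, isolate_59, isolate_61, isolate_63, isolate_68, isolate_75, isolate_81, isolate_82.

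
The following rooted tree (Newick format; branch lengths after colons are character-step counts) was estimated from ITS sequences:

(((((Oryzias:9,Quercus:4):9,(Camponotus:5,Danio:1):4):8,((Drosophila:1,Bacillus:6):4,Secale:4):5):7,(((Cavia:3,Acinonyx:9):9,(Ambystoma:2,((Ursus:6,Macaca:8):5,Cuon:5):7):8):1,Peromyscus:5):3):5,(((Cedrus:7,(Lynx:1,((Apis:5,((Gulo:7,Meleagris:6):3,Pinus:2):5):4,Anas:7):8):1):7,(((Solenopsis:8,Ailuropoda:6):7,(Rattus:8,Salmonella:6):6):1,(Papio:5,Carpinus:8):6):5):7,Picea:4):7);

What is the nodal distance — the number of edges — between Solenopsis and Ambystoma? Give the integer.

11

The MRCA of Solenopsis and Ambystoma is the root of the tree.
From Solenopsis up to that node: 6 branches. From Ambystoma up to the same node: 5 branches. Total: 6 + 5 = 11.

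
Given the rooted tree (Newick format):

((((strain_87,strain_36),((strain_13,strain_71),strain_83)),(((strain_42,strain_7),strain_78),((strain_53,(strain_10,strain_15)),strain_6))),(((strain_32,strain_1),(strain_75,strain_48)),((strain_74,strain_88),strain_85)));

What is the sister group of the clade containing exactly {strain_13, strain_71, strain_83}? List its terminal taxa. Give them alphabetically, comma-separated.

strain_36, strain_87

The clade containing exactly {strain_13, strain_71, strain_83} attaches to the tree at the node subtending ((strain_87,strain_36),((strain_13,strain_71),strain_83)).
The other lineage descending from that same node — the sister group — is (strain_87,strain_36); its 2 tips in alphabetical order are the answer.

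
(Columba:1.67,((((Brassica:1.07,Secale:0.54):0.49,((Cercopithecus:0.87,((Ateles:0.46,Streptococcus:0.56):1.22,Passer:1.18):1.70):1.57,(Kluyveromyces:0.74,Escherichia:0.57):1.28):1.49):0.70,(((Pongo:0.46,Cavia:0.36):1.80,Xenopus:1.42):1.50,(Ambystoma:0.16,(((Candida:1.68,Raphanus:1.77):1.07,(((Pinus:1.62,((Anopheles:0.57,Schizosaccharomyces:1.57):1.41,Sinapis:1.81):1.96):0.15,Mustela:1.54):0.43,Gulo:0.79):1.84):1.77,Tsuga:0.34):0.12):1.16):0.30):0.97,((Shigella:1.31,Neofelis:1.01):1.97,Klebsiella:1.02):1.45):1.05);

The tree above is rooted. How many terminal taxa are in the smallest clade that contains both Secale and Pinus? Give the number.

The MRCA of Secale and Pinus is the node subtending (((Brassica,Secale),((Cercopithecus,((Ateles,Streptococcus),Passer)),(Kluyveromyces,Escherichia))),(((Pongo,Cavia),Xenopus),(Ambystoma,(((Candida,Raphanus),(((Pinus,((Anopheles,Schizosaccharomyces),Sinapis)),Mustela),Gulo)),Tsuga)))).
That clade contains 21 terminal taxa: Ambystoma, Anopheles, Ateles, Brassica, Candida, Cavia, Cercopithecus, Escherichia, Gulo, Kluyveromyces, Mustela, Passer, Pinus, Pongo, Raphanus, Schizosaccharomyces, Secale, Sinapis, Streptococcus, Tsuga, Xenopus.

21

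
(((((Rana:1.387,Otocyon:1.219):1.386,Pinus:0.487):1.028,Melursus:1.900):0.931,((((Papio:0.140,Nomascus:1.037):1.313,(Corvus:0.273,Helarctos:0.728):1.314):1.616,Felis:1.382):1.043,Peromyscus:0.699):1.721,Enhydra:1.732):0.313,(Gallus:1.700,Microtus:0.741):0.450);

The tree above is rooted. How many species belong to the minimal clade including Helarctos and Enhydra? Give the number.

The MRCA of Helarctos and Enhydra is the node subtending ((((Rana,Otocyon),Pinus),Melursus),((((Papio,Nomascus),(Corvus,Helarctos)),Felis),Peromyscus),Enhydra).
That clade contains 11 terminal taxa: Corvus, Enhydra, Felis, Helarctos, Melursus, Nomascus, Otocyon, Papio, Peromyscus, Pinus, Rana.

11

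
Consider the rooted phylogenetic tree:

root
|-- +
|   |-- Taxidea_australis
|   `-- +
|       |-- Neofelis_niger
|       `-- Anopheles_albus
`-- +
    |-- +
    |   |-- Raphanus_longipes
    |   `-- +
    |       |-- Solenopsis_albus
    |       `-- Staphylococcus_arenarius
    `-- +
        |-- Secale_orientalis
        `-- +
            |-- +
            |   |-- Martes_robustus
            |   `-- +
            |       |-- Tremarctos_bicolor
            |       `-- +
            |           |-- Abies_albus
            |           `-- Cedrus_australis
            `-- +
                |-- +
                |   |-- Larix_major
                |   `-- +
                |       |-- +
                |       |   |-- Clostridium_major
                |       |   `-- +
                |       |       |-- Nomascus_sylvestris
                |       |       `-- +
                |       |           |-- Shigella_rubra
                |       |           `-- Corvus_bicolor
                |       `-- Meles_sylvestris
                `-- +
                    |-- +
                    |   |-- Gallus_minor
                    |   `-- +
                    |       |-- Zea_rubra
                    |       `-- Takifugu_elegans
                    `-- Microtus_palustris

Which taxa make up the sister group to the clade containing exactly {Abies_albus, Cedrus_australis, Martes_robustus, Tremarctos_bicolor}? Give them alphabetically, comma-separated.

The clade containing exactly {Abies_albus, Cedrus_australis, Martes_robustus, Tremarctos_bicolor} attaches to the tree at the node subtending ((Martes_robustus,(Tremarctos_bicolor,(Abies_albus,Cedrus_australis))),((Larix_major,((Clostridium_major,(Nomascus_sylvestris,(Shigella_rubra,Corvus_bicolor))),Meles_sylvestris)),((Gallus_minor,(Zea_rubra,Takifugu_elegans)),Microtus_palustris))).
The other lineage descending from that same node — the sister group — is ((Larix_major,((Clostridium_major,(Nomascus_sylvestris,(Shigella_rubra,Corvus_bicolor))),Meles_sylvestris)),((Gallus_minor,(Zea_rubra,Takifugu_elegans)),Microtus_palustris)); its 10 tips in alphabetical order are the answer.

Clostridium_major, Corvus_bicolor, Gallus_minor, Larix_major, Meles_sylvestris, Microtus_palustris, Nomascus_sylvestris, Shigella_rubra, Takifugu_elegans, Zea_rubra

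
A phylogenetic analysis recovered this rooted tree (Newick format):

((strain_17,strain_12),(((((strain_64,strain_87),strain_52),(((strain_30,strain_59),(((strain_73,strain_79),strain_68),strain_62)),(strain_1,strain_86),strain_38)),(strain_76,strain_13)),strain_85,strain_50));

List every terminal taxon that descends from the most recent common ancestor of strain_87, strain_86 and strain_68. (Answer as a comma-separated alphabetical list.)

Tracing strain_87: it sits inside (strain_64,strain_87).
Tracing strain_86: it sits inside (strain_1,strain_86).
Tracing strain_68: it sits inside ((strain_73,strain_79),strain_68).
The smallest clade enclosing all 3 is (((strain_64,strain_87),strain_52),(((strain_30,strain_59),(((strain_73,strain_79),strain_68),strain_62)),(strain_1,strain_86),strain_38)); the answer is its 12 terminal taxa in alphabetical order.

strain_1, strain_30, strain_38, strain_52, strain_59, strain_62, strain_64, strain_68, strain_73, strain_79, strain_86, strain_87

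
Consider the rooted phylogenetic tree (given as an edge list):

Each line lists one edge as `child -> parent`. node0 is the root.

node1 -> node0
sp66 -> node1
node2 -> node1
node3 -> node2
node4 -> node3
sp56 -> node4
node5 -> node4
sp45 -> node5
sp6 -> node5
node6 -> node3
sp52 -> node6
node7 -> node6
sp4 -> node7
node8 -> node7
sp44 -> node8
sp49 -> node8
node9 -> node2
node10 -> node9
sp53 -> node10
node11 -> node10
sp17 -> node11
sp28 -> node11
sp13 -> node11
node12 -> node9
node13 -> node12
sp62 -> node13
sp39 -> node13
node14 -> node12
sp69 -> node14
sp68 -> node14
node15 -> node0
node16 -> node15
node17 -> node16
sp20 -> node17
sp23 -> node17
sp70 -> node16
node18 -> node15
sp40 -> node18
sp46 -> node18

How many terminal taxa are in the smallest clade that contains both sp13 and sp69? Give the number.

The MRCA of sp13 and sp69 is the node subtending ((sp53,(sp17,sp28,sp13)),((sp62,sp39),(sp69,sp68))).
That clade contains 8 terminal taxa: sp13, sp17, sp28, sp39, sp53, sp62, sp68, sp69.

8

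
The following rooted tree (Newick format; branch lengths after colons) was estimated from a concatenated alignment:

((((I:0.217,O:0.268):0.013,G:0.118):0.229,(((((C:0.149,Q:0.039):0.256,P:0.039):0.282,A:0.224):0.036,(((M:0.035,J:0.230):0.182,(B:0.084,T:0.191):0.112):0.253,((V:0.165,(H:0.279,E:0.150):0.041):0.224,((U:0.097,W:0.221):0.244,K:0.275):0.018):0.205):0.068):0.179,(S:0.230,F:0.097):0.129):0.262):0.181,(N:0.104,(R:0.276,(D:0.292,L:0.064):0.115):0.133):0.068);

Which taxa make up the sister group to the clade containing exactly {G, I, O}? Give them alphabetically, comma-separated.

A, B, C, E, F, H, J, K, M, P, Q, S, T, U, V, W

The clade containing exactly {G, I, O} attaches to the tree at the node subtending (((I,O),G),(((((C,Q),P),A),(((M,J),(B,T)),((V,(H,E)),((U,W),K)))),(S,F))).
The other lineage descending from that same node — the sister group — is (((((C,Q),P),A),(((M,J),(B,T)),((V,(H,E)),((U,W),K)))),(S,F)); its 16 tips in alphabetical order are the answer.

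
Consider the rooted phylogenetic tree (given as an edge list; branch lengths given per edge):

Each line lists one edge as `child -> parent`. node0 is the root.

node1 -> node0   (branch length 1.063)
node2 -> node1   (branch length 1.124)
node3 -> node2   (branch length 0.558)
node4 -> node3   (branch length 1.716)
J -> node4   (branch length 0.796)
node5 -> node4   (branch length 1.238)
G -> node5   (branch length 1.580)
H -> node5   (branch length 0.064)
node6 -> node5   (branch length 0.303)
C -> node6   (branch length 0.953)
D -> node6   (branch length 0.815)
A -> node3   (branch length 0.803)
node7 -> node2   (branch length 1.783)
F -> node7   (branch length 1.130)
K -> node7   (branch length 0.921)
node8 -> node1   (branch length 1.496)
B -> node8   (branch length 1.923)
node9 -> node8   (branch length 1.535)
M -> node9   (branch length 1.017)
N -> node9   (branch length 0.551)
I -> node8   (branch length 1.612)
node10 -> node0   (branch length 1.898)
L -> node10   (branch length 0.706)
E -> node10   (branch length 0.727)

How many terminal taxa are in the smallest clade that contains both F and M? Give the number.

12

The MRCA of F and M is the node subtending ((((J,(G,H,(C,D))),A),(F,K)),(B,(M,N),I)).
That clade contains 12 terminal taxa: A, B, C, D, F, G, H, I, J, K, M, N.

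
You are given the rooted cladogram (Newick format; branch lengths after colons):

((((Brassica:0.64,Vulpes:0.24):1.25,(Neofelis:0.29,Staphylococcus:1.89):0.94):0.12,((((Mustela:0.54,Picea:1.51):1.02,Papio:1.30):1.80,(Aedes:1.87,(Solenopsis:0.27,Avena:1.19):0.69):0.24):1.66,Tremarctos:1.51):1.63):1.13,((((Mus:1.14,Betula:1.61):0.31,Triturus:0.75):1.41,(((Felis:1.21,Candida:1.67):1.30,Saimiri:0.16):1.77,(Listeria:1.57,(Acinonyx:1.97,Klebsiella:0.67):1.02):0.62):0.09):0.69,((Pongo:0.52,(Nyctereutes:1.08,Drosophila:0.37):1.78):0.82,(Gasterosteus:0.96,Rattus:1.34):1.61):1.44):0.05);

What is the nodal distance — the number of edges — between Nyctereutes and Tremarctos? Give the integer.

8

The MRCA of Nyctereutes and Tremarctos is the root of the tree.
From Nyctereutes up to that node: 5 branches. From Tremarctos up to the same node: 3 branches. Total: 5 + 3 = 8.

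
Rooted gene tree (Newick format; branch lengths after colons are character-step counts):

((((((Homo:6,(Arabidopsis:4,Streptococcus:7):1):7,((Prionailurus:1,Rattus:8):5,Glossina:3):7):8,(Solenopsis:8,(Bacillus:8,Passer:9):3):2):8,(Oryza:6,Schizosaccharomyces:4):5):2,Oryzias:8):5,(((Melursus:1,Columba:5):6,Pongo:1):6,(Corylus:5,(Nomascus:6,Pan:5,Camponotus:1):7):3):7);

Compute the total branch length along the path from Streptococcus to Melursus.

The path runs Streptococcus → … → MRCA → … → Melursus; the MRCA is the root of the tree.
Branch lengths along that path: 7 + 1 + 7 + 8 + 8 + 2 + 5 + 7 + 6 + 6 + 1 = 58.

58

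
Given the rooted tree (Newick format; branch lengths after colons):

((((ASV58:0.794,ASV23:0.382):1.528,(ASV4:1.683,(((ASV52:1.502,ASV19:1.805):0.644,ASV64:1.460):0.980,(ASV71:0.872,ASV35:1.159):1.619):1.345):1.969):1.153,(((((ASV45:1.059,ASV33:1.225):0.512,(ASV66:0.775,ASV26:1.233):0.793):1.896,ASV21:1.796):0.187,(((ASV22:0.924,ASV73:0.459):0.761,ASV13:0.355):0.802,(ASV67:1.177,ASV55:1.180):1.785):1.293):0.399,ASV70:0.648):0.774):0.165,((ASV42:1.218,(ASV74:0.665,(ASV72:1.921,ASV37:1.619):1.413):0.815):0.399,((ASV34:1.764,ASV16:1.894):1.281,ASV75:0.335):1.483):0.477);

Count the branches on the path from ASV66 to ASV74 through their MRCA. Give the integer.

11

The MRCA of ASV66 and ASV74 is the root of the tree.
From ASV66 up to that node: 7 branches. From ASV74 up to the same node: 4 branches. Total: 7 + 4 = 11.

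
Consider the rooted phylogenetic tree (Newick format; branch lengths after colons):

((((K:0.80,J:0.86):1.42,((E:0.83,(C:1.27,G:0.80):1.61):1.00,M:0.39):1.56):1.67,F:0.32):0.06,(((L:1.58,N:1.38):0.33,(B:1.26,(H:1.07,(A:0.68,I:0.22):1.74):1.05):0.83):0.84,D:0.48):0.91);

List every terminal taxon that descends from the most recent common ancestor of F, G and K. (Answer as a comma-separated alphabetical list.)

Tracing F: it sits inside (((K,J),((E,(C,G)),M)),F).
Tracing G: it sits inside (C,G).
Tracing K: it sits inside (K,J).
The smallest clade enclosing all 3 is (((K,J),((E,(C,G)),M)),F); the answer is its 7 terminal taxa in alphabetical order.

C, E, F, G, J, K, M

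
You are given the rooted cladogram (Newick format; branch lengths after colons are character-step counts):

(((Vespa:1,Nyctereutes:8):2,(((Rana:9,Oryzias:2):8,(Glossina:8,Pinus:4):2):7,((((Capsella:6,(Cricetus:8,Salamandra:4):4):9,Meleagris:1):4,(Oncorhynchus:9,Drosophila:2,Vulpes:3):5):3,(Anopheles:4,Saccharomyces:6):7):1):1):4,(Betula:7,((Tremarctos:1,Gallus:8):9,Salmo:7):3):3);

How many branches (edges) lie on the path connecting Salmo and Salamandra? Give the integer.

The MRCA of Salmo and Salamandra is the root of the tree.
From Salmo up to that node: 3 branches. From Salamandra up to the same node: 8 branches. Total: 3 + 8 = 11.

11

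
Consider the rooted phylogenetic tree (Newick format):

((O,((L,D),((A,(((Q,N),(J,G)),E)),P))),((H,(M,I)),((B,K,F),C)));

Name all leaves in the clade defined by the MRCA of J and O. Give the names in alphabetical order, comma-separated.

Tracing J: it sits inside (J,G).
Tracing O: it sits inside (O,((L,D),((A,(((Q,N),(J,G)),E)),P))).
The smallest clade enclosing both is (O,((L,D),((A,(((Q,N),(J,G)),E)),P))); the answer is its 10 terminal taxa in alphabetical order.

A, D, E, G, J, L, N, O, P, Q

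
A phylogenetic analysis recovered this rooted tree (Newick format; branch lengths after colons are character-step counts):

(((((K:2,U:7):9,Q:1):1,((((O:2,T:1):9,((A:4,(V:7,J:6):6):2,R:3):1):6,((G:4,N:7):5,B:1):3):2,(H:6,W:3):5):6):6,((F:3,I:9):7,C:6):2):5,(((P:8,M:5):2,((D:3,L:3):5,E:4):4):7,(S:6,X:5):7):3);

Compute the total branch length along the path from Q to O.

27

The path runs Q → … → MRCA → … → O; the MRCA is the node subtending (((K,U),Q),((((O,T),((A,(V,J)),R)),((G,N),B)),(H,W))).
Branch lengths along that path: 1 + 1 + 6 + 2 + 6 + 9 + 2 = 27.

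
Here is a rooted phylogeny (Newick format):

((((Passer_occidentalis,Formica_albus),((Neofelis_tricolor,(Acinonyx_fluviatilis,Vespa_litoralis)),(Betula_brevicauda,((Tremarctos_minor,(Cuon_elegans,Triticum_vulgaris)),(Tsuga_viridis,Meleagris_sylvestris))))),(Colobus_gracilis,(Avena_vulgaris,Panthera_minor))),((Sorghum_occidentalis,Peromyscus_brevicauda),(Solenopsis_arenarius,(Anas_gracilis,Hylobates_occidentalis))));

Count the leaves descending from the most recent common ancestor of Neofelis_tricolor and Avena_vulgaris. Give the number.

The MRCA of Neofelis_tricolor and Avena_vulgaris is the node subtending (((Passer_occidentalis,Formica_albus),((Neofelis_tricolor,(Acinonyx_fluviatilis,Vespa_litoralis)),(Betula_brevicauda,((Tremarctos_minor,(Cuon_elegans,Triticum_vulgaris)),(Tsuga_viridis,Meleagris_sylvestris))))),(Colobus_gracilis,(Avena_vulgaris,Panthera_minor))).
That clade contains 14 terminal taxa: Acinonyx_fluviatilis, Avena_vulgaris, Betula_brevicauda, Colobus_gracilis, Cuon_elegans, Formica_albus, Meleagris_sylvestris, Neofelis_tricolor, Panthera_minor, Passer_occidentalis, Tremarctos_minor, Triticum_vulgaris, Tsuga_viridis, Vespa_litoralis.

14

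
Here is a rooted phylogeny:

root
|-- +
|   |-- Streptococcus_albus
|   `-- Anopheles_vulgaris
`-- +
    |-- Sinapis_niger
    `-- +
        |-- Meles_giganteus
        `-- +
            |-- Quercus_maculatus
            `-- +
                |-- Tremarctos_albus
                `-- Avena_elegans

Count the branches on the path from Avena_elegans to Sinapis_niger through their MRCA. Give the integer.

The MRCA of Avena_elegans and Sinapis_niger is the node subtending (Sinapis_niger,(Meles_giganteus,(Quercus_maculatus,(Tremarctos_albus,Avena_elegans)))).
From Avena_elegans up to that node: 4 branches. From Sinapis_niger up to the same node: 1 branch. Total: 4 + 1 = 5.

5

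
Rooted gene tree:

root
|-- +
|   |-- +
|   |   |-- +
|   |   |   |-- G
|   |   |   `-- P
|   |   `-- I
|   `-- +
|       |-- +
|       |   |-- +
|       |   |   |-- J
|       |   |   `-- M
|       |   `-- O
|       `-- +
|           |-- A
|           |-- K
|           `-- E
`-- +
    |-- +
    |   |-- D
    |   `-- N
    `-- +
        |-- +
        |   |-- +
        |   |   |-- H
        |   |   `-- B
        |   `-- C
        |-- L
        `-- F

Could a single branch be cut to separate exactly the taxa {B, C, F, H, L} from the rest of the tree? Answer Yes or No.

Yes

The most recent common ancestor of these taxa subtends (((H,B),C),L,F).
That clade has exactly 5 tips — every listed taxon and nothing else — so the group is monophyletic.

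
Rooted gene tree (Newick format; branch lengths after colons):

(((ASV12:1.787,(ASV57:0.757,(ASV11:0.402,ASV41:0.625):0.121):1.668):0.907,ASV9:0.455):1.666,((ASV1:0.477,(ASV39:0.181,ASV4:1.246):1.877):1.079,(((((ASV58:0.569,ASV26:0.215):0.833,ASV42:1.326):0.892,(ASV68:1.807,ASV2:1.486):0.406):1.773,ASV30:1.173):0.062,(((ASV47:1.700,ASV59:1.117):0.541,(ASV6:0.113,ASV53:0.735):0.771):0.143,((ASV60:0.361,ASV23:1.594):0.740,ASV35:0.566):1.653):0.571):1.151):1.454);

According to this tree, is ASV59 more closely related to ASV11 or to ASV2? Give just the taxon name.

ASV2

The MRCA of ASV59 and ASV2 subtends (((((ASV58,ASV26),ASV42),(ASV68,ASV2)),ASV30),(((ASV47,ASV59),(ASV6,ASV53)),((ASV60,ASV23),ASV35))) (13 taxa).
The MRCA of ASV59 and ASV11 is the root, subtending the entire tree (21 taxa).
The first is nested inside the second, so ASV59 shares a more recent common ancestor with ASV2.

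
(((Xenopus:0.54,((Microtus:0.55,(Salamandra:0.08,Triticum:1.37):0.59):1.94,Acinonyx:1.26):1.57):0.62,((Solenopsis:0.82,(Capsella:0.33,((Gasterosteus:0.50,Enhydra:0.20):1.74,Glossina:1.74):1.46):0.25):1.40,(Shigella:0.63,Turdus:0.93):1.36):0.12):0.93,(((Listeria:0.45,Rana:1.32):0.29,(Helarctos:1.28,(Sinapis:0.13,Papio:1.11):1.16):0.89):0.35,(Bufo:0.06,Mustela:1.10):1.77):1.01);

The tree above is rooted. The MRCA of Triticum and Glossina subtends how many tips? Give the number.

12

The MRCA of Triticum and Glossina is the node subtending ((Xenopus,((Microtus,(Salamandra,Triticum)),Acinonyx)),((Solenopsis,(Capsella,((Gasterosteus,Enhydra),Glossina))),(Shigella,Turdus))).
That clade contains 12 terminal taxa: Acinonyx, Capsella, Enhydra, Gasterosteus, Glossina, Microtus, Salamandra, Shigella, Solenopsis, Triticum, Turdus, Xenopus.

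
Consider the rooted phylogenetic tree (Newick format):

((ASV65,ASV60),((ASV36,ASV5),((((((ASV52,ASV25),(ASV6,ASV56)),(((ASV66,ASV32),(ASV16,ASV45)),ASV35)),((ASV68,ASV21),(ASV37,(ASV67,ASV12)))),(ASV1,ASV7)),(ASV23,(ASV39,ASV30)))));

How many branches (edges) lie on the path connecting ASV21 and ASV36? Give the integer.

The MRCA of ASV21 and ASV36 is the node subtending ((ASV36,ASV5),((((((ASV52,ASV25),(ASV6,ASV56)),(((ASV66,ASV32),(ASV16,ASV45)),ASV35)),((ASV68,ASV21),(ASV37,(ASV67,ASV12)))),(ASV1,ASV7)),(ASV23,(ASV39,ASV30)))).
From ASV21 up to that node: 6 branches. From ASV36 up to the same node: 2 branches. Total: 6 + 2 = 8.

8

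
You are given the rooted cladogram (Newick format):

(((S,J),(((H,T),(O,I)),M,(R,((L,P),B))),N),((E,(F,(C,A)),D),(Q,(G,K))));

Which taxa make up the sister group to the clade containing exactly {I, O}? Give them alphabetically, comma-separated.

H, T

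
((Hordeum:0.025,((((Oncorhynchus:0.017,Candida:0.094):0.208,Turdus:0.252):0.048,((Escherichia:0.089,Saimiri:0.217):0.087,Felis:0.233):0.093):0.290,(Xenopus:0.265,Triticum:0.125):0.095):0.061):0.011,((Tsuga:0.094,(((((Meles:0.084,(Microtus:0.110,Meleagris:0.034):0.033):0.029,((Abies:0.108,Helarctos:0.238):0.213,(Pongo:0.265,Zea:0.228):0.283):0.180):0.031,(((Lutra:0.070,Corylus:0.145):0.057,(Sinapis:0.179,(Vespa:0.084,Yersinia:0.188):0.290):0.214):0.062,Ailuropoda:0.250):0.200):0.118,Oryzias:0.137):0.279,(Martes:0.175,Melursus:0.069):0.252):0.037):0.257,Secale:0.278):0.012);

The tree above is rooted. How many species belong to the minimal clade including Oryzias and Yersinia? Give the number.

14

The MRCA of Oryzias and Yersinia is the node subtending ((((Meles,(Microtus,Meleagris)),((Abies,Helarctos),(Pongo,Zea))),(((Lutra,Corylus),(Sinapis,(Vespa,Yersinia))),Ailuropoda)),Oryzias).
That clade contains 14 terminal taxa: Abies, Ailuropoda, Corylus, Helarctos, Lutra, Meleagris, Meles, Microtus, Oryzias, Pongo, Sinapis, Vespa, Yersinia, Zea.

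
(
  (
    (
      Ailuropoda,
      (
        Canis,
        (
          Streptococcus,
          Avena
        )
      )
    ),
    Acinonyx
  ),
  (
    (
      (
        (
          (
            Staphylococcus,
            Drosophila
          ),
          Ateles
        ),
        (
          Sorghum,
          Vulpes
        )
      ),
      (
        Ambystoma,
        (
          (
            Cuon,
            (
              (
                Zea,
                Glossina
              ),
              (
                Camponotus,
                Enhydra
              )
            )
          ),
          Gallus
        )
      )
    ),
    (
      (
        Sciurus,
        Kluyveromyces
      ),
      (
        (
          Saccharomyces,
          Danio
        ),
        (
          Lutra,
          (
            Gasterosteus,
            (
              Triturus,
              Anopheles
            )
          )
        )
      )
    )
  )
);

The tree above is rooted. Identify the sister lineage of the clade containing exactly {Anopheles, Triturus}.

Gasterosteus

The clade containing exactly {Anopheles, Triturus} attaches to the tree at the node subtending (Gasterosteus,(Triturus,Anopheles)).
The other lineage descending from that same node — the sister group — is the single tip Gasterosteus.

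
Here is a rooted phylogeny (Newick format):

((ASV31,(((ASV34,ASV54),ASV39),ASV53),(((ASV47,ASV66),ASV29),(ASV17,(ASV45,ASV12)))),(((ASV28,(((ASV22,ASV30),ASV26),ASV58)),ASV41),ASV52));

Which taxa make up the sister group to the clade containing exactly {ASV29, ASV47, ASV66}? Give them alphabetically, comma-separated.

The clade containing exactly {ASV29, ASV47, ASV66} attaches to the tree at the node subtending (((ASV47,ASV66),ASV29),(ASV17,(ASV45,ASV12))).
The other lineage descending from that same node — the sister group — is (ASV17,(ASV45,ASV12)); its 3 tips in alphabetical order are the answer.

ASV12, ASV17, ASV45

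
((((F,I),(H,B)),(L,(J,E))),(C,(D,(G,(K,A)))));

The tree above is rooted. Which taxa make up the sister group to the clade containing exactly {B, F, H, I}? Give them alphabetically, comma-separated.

E, J, L

The clade containing exactly {B, F, H, I} attaches to the tree at the node subtending (((F,I),(H,B)),(L,(J,E))).
The other lineage descending from that same node — the sister group — is (L,(J,E)); its 3 tips in alphabetical order are the answer.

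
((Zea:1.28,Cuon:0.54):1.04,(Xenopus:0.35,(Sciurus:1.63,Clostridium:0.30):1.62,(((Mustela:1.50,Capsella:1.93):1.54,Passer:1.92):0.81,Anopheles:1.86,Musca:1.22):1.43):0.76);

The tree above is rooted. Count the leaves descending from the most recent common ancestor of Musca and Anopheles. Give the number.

5

The MRCA of Musca and Anopheles is the node subtending (((Mustela,Capsella),Passer),Anopheles,Musca).
That clade contains 5 terminal taxa: Anopheles, Capsella, Musca, Mustela, Passer.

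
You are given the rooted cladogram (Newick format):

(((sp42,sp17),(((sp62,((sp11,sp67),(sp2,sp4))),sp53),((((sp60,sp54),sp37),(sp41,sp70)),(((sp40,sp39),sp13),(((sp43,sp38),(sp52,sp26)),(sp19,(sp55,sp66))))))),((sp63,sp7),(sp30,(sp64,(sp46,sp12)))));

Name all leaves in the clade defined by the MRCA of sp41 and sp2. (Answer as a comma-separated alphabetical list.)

sp11, sp13, sp19, sp2, sp26, sp37, sp38, sp39, sp4, sp40, sp41, sp43, sp52, sp53, sp54, sp55, sp60, sp62, sp66, sp67, sp70

Tracing sp41: it sits inside (sp41,sp70).
Tracing sp2: it sits inside (sp2,sp4).
The smallest clade enclosing both is (((sp62,((sp11,sp67),(sp2,sp4))),sp53),((((sp60,sp54),sp37),(sp41,sp70)),(((sp40,sp39),sp13),(((sp43,sp38),(sp52,sp26)),(sp19,(sp55,sp66)))))); the answer is its 21 terminal taxa in alphabetical order.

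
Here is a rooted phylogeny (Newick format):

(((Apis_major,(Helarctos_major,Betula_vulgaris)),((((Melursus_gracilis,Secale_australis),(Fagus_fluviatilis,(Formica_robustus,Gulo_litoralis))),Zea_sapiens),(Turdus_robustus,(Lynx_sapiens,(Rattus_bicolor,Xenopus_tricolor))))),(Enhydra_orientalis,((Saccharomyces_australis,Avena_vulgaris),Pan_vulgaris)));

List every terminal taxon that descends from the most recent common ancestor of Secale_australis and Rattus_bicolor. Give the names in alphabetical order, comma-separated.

Tracing Secale_australis: it sits inside (Melursus_gracilis,Secale_australis).
Tracing Rattus_bicolor: it sits inside (Rattus_bicolor,Xenopus_tricolor).
The smallest clade enclosing both is ((((Melursus_gracilis,Secale_australis),(Fagus_fluviatilis,(Formica_robustus,Gulo_litoralis))),Zea_sapiens),(Turdus_robustus,(Lynx_sapiens,(Rattus_bicolor,Xenopus_tricolor)))); the answer is its 10 terminal taxa in alphabetical order.

Fagus_fluviatilis, Formica_robustus, Gulo_litoralis, Lynx_sapiens, Melursus_gracilis, Rattus_bicolor, Secale_australis, Turdus_robustus, Xenopus_tricolor, Zea_sapiens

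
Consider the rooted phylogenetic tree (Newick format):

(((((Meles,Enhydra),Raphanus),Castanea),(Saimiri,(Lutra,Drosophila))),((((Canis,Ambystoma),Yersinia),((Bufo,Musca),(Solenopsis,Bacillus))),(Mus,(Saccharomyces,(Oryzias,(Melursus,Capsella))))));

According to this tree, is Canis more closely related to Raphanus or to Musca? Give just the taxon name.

Musca

The MRCA of Canis and Musca subtends (((Canis,Ambystoma),Yersinia),((Bufo,Musca),(Solenopsis,Bacillus))) (7 taxa).
The MRCA of Canis and Raphanus is the root, subtending the entire tree (19 taxa).
The first is nested inside the second, so Canis shares a more recent common ancestor with Musca.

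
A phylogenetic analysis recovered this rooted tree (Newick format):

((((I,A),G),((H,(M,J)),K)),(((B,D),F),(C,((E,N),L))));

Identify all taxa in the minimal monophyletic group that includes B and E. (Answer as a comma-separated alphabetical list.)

Tracing B: it sits inside (B,D).
Tracing E: it sits inside (E,N).
The smallest clade enclosing both is (((B,D),F),(C,((E,N),L))); the answer is its 7 terminal taxa in alphabetical order.

B, C, D, E, F, L, N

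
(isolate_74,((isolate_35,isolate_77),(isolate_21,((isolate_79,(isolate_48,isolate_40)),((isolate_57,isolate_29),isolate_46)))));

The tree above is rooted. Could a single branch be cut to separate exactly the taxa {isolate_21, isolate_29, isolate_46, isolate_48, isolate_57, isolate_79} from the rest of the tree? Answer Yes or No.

The MRCA of the listed taxa subtends (isolate_21,((isolate_79,(isolate_48,isolate_40)),((isolate_57,isolate_29),isolate_46))).
That clade also contains isolate_40, which is not in the proposed group, so the group is not monophyletic.

No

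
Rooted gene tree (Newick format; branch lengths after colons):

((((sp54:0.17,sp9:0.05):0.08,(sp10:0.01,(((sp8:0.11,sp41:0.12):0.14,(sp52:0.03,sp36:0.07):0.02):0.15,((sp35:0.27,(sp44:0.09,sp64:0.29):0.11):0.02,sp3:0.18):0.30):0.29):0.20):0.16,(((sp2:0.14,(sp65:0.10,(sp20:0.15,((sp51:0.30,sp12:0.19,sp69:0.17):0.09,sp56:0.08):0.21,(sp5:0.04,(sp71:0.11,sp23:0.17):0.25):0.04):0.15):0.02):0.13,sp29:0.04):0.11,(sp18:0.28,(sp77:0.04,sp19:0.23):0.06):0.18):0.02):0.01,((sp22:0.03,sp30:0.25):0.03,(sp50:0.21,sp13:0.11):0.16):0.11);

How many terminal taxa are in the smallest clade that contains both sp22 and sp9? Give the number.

The MRCA of sp22 and sp9 is the root, so the clade is the entire tree.
That clade contains 29 terminal taxa: sp10, sp12, sp13, sp18, sp19, sp2, sp20, sp22, sp23, sp29, sp3, sp30, sp35, sp36, sp41, sp44, sp5, sp50, sp51, sp52, sp54, sp56, sp64, sp65, sp69, sp71, sp77, sp8, sp9.

29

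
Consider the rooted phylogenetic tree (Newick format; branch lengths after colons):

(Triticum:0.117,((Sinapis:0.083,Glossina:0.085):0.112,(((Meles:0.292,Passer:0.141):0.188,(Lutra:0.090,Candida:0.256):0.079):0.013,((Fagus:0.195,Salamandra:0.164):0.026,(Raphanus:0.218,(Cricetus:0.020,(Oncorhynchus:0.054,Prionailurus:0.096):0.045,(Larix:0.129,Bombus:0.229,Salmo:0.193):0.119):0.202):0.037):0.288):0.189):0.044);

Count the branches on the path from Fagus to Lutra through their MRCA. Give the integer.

The MRCA of Fagus and Lutra is the node subtending (((Meles,Passer),(Lutra,Candida)),((Fagus,Salamandra),(Raphanus,(Cricetus,(Oncorhynchus,Prionailurus),(Larix,Bombus,Salmo))))).
From Fagus up to that node: 3 branches. From Lutra up to the same node: 3 branches. Total: 3 + 3 = 6.

6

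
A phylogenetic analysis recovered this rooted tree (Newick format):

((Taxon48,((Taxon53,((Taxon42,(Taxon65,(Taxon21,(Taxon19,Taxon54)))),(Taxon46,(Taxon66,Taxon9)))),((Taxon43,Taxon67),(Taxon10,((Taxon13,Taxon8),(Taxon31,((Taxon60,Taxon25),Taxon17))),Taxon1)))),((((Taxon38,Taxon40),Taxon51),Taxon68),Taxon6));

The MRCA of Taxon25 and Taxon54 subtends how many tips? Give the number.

The MRCA of Taxon25 and Taxon54 is the node subtending ((Taxon53,((Taxon42,(Taxon65,(Taxon21,(Taxon19,Taxon54)))),(Taxon46,(Taxon66,Taxon9)))),((Taxon43,Taxon67),(Taxon10,((Taxon13,Taxon8),(Taxon31,((Taxon60,Taxon25),Taxon17))),Taxon1))).
That clade contains 19 terminal taxa: Taxon1, Taxon10, Taxon13, Taxon17, Taxon19, Taxon21, Taxon25, Taxon31, Taxon42, Taxon43, Taxon46, Taxon53, Taxon54, Taxon60, Taxon65, Taxon66, Taxon67, Taxon8, Taxon9.

19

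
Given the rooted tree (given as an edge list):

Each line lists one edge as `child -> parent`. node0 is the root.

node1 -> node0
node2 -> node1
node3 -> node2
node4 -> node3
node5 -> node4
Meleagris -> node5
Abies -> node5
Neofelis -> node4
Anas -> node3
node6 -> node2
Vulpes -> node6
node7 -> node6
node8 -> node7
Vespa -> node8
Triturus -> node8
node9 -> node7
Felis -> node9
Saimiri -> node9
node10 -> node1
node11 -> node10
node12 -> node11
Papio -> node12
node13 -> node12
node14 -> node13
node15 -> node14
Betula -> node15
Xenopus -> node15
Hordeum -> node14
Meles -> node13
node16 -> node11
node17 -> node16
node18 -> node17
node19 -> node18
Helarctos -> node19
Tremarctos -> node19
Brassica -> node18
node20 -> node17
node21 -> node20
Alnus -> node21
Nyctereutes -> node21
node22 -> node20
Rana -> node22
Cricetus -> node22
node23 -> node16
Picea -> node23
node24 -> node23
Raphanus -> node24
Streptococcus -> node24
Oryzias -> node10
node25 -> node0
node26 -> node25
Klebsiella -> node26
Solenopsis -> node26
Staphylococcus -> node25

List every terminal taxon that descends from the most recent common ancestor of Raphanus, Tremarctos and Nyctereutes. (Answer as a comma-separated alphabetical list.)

Alnus, Brassica, Cricetus, Helarctos, Nyctereutes, Picea, Rana, Raphanus, Streptococcus, Tremarctos

Tracing Raphanus: it sits inside (Raphanus,Streptococcus).
Tracing Tremarctos: it sits inside (Helarctos,Tremarctos).
Tracing Nyctereutes: it sits inside (Alnus,Nyctereutes).
The smallest clade enclosing all 3 is ((((Helarctos,Tremarctos),Brassica),((Alnus,Nyctereutes),(Rana,Cricetus))),(Picea,(Raphanus,Streptococcus))); the answer is its 10 terminal taxa in alphabetical order.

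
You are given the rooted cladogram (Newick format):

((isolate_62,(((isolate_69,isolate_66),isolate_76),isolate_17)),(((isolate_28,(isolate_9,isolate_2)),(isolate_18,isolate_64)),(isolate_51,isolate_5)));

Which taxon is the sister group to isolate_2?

isolate_2 attaches to the tree at the node subtending (isolate_9,isolate_2).
The other lineage descending from that same node — the sister group — is the single tip isolate_9.

isolate_9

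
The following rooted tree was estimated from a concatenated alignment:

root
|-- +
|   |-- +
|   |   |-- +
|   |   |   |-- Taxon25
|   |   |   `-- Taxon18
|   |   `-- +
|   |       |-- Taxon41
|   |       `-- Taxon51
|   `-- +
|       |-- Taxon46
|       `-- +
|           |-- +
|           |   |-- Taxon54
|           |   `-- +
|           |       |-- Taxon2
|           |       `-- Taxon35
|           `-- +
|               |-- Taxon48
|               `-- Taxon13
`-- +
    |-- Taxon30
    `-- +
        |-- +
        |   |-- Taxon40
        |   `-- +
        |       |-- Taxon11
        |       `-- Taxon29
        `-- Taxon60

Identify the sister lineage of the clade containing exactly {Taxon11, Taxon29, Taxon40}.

The clade containing exactly {Taxon11, Taxon29, Taxon40} attaches to the tree at the node subtending ((Taxon40,(Taxon11,Taxon29)),Taxon60).
The other lineage descending from that same node — the sister group — is the single tip Taxon60.

Taxon60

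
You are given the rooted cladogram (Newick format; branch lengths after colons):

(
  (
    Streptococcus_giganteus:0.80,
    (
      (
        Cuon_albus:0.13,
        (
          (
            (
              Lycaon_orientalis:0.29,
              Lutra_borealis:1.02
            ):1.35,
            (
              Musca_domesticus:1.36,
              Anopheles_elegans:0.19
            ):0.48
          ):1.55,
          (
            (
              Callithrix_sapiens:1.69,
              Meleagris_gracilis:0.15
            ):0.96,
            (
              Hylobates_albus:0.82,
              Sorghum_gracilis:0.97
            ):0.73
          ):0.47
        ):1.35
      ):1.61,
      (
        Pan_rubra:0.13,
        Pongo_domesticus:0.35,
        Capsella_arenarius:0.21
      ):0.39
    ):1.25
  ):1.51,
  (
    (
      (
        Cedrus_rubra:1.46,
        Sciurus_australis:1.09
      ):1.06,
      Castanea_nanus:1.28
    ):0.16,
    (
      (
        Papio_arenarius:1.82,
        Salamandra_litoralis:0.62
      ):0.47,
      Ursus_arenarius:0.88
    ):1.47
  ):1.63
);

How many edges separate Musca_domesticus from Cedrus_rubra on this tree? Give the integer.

11

The MRCA of Musca_domesticus and Cedrus_rubra is the root of the tree.
From Musca_domesticus up to that node: 7 branches. From Cedrus_rubra up to the same node: 4 branches. Total: 7 + 4 = 11.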